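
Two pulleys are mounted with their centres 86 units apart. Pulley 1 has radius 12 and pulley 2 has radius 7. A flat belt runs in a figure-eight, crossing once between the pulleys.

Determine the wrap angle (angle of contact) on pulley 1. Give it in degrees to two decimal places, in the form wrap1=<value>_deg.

crossed belt: β = asin((r1+r2)/C) = asin(19/86) = 12.7637°
wrap1 = wrap2 = π + 2β = 205.5274°

wrap1=205.53_deg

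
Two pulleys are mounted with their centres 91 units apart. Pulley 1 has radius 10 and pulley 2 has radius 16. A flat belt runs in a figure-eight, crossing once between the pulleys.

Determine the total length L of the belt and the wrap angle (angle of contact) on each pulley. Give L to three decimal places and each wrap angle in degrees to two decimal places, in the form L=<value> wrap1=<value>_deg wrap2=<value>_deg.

crossed belt: β = asin((r1+r2)/C) = asin(26/91) = 16.6015°
wrap1 = wrap2 = π + 2β = 213.2031°
tangent length = C·cosβ = 87.2067
L = (r1+r2)·wrap + 2·C·cosβ = 26·3.7211 + 2·87.2067 = 271.1618

L=271.162 wrap1=213.20_deg wrap2=213.20_deg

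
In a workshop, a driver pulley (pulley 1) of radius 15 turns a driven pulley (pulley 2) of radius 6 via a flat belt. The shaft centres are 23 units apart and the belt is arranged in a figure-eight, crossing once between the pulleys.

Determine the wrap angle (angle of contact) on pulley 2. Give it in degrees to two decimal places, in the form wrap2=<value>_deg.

crossed belt: β = asin((r1+r2)/C) = asin(21/23) = 65.9294°
wrap1 = wrap2 = π + 2β = 311.8588°

wrap2=311.86_deg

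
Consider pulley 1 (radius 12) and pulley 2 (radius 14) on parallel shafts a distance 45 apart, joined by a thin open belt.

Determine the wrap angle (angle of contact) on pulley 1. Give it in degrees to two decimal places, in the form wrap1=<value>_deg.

open belt: β = asin((r2−r1)/C) = asin(2/45) = 2.5473°
wrap1 = π − 2β = 174.9054°
wrap2 = π + 2β = 185.0946°

wrap1=174.91_deg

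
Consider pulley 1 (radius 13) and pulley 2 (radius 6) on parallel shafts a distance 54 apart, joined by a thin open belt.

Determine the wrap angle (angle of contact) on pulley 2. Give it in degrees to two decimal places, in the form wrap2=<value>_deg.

wrap2=165.10_deg

open belt: β = asin((r2−r1)/C) = asin(-7/54) = -7.4482°
wrap1 = π − 2β = 194.8964°
wrap2 = π + 2β = 165.1036°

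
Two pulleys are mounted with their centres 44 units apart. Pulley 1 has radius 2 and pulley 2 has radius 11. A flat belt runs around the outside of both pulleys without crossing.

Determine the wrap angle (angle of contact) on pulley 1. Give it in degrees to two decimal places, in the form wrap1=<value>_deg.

wrap1=156.39_deg

open belt: β = asin((r2−r1)/C) = asin(9/44) = 11.8029°
wrap1 = π − 2β = 156.3942°
wrap2 = π + 2β = 203.6058°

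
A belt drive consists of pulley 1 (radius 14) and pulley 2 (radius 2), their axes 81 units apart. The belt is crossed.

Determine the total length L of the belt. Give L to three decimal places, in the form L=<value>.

crossed belt: β = asin((r1+r2)/C) = asin(16/81) = 11.3926°
wrap1 = wrap2 = π + 2β = 202.7852°
tangent length = C·cosβ = 79.4040
L = (r1+r2)·wrap + 2·C·cosβ = 16·3.5393 + 2·79.4040 = 215.4364

L=215.436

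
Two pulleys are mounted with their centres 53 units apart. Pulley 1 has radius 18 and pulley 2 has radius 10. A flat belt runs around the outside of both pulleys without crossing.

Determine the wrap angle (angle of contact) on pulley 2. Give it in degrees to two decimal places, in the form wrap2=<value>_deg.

wrap2=162.64_deg

open belt: β = asin((r2−r1)/C) = asin(-8/53) = -8.6816°
wrap1 = π − 2β = 197.3632°
wrap2 = π + 2β = 162.6368°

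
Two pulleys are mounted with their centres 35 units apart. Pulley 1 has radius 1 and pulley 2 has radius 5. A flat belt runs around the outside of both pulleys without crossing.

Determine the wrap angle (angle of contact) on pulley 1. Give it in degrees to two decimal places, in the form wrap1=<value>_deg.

wrap1=166.88_deg

open belt: β = asin((r2−r1)/C) = asin(4/35) = 6.5624°
wrap1 = π − 2β = 166.8751°
wrap2 = π + 2β = 193.1249°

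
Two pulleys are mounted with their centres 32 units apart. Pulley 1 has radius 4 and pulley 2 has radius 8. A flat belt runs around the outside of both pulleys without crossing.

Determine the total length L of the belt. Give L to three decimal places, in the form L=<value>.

open belt: β = asin((r2−r1)/C) = asin(4/32) = 7.1808°
wrap1 = π − 2β = 165.6385°
wrap2 = π + 2β = 194.3615°
tangent length = C·cosβ = 31.7490
L = r1·wrap1 + r2·wrap2 + 2·C·cosβ = 4·2.8909 + 8·3.3922 + 2·31.7490 = 102.1998

L=102.200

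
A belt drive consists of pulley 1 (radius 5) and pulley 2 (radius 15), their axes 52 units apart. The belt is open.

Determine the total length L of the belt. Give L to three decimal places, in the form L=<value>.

open belt: β = asin((r2−r1)/C) = asin(10/52) = 11.0875°
wrap1 = π − 2β = 157.8250°
wrap2 = π + 2β = 202.1750°
tangent length = C·cosβ = 51.0294
L = r1·wrap1 + r2·wrap2 + 2·C·cosβ = 5·2.7546 + 15·3.5286 + 2·51.0294 = 168.7609

L=168.761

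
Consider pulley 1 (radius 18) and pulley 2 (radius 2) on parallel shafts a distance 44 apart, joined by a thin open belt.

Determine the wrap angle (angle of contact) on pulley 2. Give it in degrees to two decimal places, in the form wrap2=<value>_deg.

open belt: β = asin((r2−r1)/C) = asin(-16/44) = -21.3237°
wrap1 = π − 2β = 222.6474°
wrap2 = π + 2β = 137.3526°

wrap2=137.35_deg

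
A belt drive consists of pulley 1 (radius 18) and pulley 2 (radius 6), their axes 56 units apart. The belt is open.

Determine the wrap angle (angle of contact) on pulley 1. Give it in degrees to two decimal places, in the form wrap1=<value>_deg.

wrap1=204.75_deg

open belt: β = asin((r2−r1)/C) = asin(-12/56) = -12.3736°
wrap1 = π − 2β = 204.7473°
wrap2 = π + 2β = 155.2527°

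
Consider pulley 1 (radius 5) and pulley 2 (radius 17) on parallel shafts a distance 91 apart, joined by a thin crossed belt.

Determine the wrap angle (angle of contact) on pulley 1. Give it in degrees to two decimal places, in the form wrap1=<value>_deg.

wrap1=207.98_deg

crossed belt: β = asin((r1+r2)/C) = asin(22/91) = 13.9903°
wrap1 = wrap2 = π + 2β = 207.9807°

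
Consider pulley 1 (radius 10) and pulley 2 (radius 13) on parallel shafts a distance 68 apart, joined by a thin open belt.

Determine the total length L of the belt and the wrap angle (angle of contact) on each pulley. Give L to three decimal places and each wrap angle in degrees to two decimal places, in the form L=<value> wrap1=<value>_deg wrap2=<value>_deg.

open belt: β = asin((r2−r1)/C) = asin(3/68) = 2.5286°
wrap1 = π − 2β = 174.9428°
wrap2 = π + 2β = 185.0572°
tangent length = C·cosβ = 67.9338
L = r1·wrap1 + r2·wrap2 + 2·C·cosβ = 10·3.0533 + 13·3.2299 + 2·67.9338 = 208.3890

L=208.389 wrap1=174.94_deg wrap2=185.06_deg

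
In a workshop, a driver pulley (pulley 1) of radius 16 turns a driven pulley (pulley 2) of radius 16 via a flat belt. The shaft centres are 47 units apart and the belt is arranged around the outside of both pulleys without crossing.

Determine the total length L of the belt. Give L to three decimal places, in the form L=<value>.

open belt: β = asin((r2−r1)/C) = asin(0/47) = 0.0000°
wrap1 = π − 2β = 180.0000°
wrap2 = π + 2β = 180.0000°
tangent length = C·cosβ = 47.0000
L = r1·wrap1 + r2·wrap2 + 2·C·cosβ = 16·3.1416 + 16·3.1416 + 2·47.0000 = 194.5310

L=194.531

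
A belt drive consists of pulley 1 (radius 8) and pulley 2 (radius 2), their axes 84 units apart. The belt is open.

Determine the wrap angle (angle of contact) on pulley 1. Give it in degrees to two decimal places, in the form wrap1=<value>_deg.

wrap1=188.19_deg

open belt: β = asin((r2−r1)/C) = asin(-6/84) = -4.0960°
wrap1 = π − 2β = 188.1921°
wrap2 = π + 2β = 171.8079°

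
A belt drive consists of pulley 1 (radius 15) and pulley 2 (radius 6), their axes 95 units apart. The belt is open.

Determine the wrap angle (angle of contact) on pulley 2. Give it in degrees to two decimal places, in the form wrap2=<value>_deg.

wrap2=169.13_deg

open belt: β = asin((r2−r1)/C) = asin(-9/95) = -5.4362°
wrap1 = π − 2β = 190.8723°
wrap2 = π + 2β = 169.1277°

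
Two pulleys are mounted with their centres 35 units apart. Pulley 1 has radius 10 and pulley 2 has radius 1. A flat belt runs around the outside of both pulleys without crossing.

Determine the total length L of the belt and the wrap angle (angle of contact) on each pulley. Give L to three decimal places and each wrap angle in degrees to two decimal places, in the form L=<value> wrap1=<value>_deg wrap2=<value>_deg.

open belt: β = asin((r2−r1)/C) = asin(-9/35) = -14.9006°
wrap1 = π − 2β = 209.8012°
wrap2 = π + 2β = 150.1988°
tangent length = C·cosβ = 33.8231
L = r1·wrap1 + r2·wrap2 + 2·C·cosβ = 10·3.6617 + 1·2.6215 + 2·33.8231 = 106.8848

L=106.885 wrap1=209.80_deg wrap2=150.20_deg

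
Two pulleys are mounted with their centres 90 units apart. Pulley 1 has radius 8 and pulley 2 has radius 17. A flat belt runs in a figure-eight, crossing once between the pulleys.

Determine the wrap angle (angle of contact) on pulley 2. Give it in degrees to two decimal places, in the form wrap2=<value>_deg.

wrap2=212.26_deg

crossed belt: β = asin((r1+r2)/C) = asin(25/90) = 16.1276°
wrap1 = wrap2 = π + 2β = 212.2552°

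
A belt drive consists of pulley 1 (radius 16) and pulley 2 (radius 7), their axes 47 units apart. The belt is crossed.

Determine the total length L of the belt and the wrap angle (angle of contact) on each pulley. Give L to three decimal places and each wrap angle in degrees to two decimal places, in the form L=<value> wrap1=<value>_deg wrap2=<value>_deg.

crossed belt: β = asin((r1+r2)/C) = asin(23/47) = 29.2986°
wrap1 = wrap2 = π + 2β = 238.5973°
tangent length = C·cosβ = 40.9878
L = (r1+r2)·wrap + 2·C·cosβ = 23·4.1643 + 2·40.9878 = 177.7547

L=177.755 wrap1=238.60_deg wrap2=238.60_deg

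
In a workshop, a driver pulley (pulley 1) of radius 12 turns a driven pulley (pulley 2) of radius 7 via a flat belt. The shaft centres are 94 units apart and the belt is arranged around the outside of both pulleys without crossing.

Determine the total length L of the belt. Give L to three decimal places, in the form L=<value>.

L=247.956

open belt: β = asin((r2−r1)/C) = asin(-5/94) = -3.0491°
wrap1 = π − 2β = 186.0982°
wrap2 = π + 2β = 173.9018°
tangent length = C·cosβ = 93.8669
L = r1·wrap1 + r2·wrap2 + 2·C·cosβ = 12·3.2480 + 7·3.0352 + 2·93.8669 = 247.9563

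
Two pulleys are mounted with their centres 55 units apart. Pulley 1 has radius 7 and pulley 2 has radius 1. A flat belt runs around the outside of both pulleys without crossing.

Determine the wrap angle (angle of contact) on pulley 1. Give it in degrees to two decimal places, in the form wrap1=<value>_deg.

wrap1=192.53_deg

open belt: β = asin((r2−r1)/C) = asin(-6/55) = -6.2629°
wrap1 = π − 2β = 192.5258°
wrap2 = π + 2β = 167.4742°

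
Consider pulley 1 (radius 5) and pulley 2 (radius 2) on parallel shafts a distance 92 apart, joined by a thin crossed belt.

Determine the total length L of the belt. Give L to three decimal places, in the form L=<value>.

L=206.524

crossed belt: β = asin((r1+r2)/C) = asin(7/92) = 4.3637°
wrap1 = wrap2 = π + 2β = 188.7274°
tangent length = C·cosβ = 91.7333
L = (r1+r2)·wrap + 2·C·cosβ = 7·3.2939 + 2·91.7333 = 206.5240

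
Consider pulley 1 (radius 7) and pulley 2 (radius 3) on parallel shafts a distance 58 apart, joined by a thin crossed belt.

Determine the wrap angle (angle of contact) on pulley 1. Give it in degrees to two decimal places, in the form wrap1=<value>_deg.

wrap1=199.86_deg

crossed belt: β = asin((r1+r2)/C) = asin(10/58) = 9.9282°
wrap1 = wrap2 = π + 2β = 199.8564°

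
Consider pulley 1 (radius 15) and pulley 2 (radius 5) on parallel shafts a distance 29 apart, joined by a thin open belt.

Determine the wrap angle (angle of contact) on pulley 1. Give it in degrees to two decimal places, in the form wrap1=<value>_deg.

open belt: β = asin((r2−r1)/C) = asin(-10/29) = -20.1713°
wrap1 = π − 2β = 220.3425°
wrap2 = π + 2β = 139.6575°

wrap1=220.34_deg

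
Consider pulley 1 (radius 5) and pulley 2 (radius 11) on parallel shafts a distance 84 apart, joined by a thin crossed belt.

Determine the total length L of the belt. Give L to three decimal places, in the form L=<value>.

crossed belt: β = asin((r1+r2)/C) = asin(16/84) = 10.9806°
wrap1 = wrap2 = π + 2β = 201.9612°
tangent length = C·cosβ = 82.4621
L = (r1+r2)·wrap + 2·C·cosβ = 16·3.5249 + 2·82.4621 = 221.3224

L=221.322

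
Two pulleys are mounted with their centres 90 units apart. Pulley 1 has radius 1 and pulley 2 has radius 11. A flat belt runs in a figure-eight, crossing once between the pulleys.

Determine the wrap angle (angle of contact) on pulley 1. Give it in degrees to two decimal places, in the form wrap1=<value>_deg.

crossed belt: β = asin((r1+r2)/C) = asin(12/90) = 7.6623°
wrap1 = wrap2 = π + 2β = 195.3245°

wrap1=195.32_deg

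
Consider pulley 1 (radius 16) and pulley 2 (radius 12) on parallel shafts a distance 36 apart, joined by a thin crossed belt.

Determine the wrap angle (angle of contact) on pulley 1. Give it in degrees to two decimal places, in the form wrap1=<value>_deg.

wrap1=282.12_deg

crossed belt: β = asin((r1+r2)/C) = asin(28/36) = 51.0576°
wrap1 = wrap2 = π + 2β = 282.1151°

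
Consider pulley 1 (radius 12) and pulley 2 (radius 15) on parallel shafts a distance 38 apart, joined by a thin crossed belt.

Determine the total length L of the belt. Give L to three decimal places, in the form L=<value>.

L=180.975

crossed belt: β = asin((r1+r2)/C) = asin(27/38) = 45.2778°
wrap1 = wrap2 = π + 2β = 270.5555°
tangent length = C·cosβ = 26.7395
L = (r1+r2)·wrap + 2·C·cosβ = 27·4.7221 + 2·26.7395 = 180.9752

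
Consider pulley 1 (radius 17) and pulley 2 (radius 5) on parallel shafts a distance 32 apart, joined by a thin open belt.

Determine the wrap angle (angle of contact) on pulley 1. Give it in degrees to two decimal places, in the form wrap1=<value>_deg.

open belt: β = asin((r2−r1)/C) = asin(-12/32) = -22.0243°
wrap1 = π − 2β = 224.0486°
wrap2 = π + 2β = 135.9514°

wrap1=224.05_deg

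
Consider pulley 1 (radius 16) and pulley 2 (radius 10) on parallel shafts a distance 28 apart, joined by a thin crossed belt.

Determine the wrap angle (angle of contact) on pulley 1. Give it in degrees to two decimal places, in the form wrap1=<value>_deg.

crossed belt: β = asin((r1+r2)/C) = asin(26/28) = 68.2132°
wrap1 = wrap2 = π + 2β = 316.4264°

wrap1=316.43_deg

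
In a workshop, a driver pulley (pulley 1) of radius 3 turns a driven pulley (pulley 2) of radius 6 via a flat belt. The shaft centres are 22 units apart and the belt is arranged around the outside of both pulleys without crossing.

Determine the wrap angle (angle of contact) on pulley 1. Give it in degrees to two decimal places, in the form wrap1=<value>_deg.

open belt: β = asin((r2−r1)/C) = asin(3/22) = 7.8375°
wrap1 = π − 2β = 164.3250°
wrap2 = π + 2β = 195.6750°

wrap1=164.33_deg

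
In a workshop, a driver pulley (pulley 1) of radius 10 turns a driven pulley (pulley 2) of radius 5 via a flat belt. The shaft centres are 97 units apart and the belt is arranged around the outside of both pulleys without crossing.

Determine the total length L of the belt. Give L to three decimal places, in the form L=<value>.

L=241.382

open belt: β = asin((r2−r1)/C) = asin(-5/97) = -2.9547°
wrap1 = π − 2β = 185.9094°
wrap2 = π + 2β = 174.0906°
tangent length = C·cosβ = 96.8710
L = r1·wrap1 + r2·wrap2 + 2·C·cosβ = 10·3.2447 + 5·3.0385 + 2·96.8710 = 241.3817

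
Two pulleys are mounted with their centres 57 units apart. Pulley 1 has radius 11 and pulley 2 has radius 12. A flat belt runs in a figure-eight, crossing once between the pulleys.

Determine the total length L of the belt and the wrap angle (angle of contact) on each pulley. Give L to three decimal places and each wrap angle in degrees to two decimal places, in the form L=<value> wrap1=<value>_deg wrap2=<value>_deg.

L=195.670 wrap1=227.60_deg wrap2=227.60_deg

crossed belt: β = asin((r1+r2)/C) = asin(23/57) = 23.7977°
wrap1 = wrap2 = π + 2β = 227.5954°
tangent length = C·cosβ = 52.1536
L = (r1+r2)·wrap + 2·C·cosβ = 23·3.9723 + 2·52.1536 = 195.6699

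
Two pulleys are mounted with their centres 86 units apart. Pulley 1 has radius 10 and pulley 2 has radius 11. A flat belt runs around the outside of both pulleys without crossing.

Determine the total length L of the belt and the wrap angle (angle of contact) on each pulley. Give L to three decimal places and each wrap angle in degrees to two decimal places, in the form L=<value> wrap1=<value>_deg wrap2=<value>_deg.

L=237.985 wrap1=178.67_deg wrap2=181.33_deg

open belt: β = asin((r2−r1)/C) = asin(1/86) = 0.6662°
wrap1 = π − 2β = 178.6675°
wrap2 = π + 2β = 181.3325°
tangent length = C·cosβ = 85.9942
L = r1·wrap1 + r2·wrap2 + 2·C·cosβ = 10·3.1183 + 11·3.1648 + 2·85.9942 = 237.9851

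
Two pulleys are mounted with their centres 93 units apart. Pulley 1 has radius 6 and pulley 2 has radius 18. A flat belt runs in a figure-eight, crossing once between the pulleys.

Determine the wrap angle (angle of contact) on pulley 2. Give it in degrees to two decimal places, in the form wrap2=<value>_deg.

crossed belt: β = asin((r1+r2)/C) = asin(24/93) = 14.9552°
wrap1 = wrap2 = π + 2β = 209.9105°

wrap2=209.91_deg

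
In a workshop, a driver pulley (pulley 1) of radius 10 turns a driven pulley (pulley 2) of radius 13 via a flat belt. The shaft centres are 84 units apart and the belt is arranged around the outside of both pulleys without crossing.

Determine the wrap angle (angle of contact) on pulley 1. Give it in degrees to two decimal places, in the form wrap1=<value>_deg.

wrap1=175.91_deg

open belt: β = asin((r2−r1)/C) = asin(3/84) = 2.0467°
wrap1 = π − 2β = 175.9066°
wrap2 = π + 2β = 184.0934°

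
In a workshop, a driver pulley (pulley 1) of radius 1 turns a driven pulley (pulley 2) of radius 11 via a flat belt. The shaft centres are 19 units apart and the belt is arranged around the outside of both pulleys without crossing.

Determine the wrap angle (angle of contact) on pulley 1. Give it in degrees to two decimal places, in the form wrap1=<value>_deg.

wrap1=116.49_deg

open belt: β = asin((r2−r1)/C) = asin(10/19) = 31.7569°
wrap1 = π − 2β = 116.4863°
wrap2 = π + 2β = 243.5137°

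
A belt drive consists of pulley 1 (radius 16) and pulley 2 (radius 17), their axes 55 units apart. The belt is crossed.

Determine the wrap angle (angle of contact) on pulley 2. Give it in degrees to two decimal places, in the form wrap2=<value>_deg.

crossed belt: β = asin((r1+r2)/C) = asin(33/55) = 36.8699°
wrap1 = wrap2 = π + 2β = 253.7398°

wrap2=253.74_deg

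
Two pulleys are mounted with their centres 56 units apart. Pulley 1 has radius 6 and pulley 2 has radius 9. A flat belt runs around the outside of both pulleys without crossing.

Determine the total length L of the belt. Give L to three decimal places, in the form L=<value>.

L=159.285

open belt: β = asin((r2−r1)/C) = asin(3/56) = 3.0709°
wrap1 = π − 2β = 173.8582°
wrap2 = π + 2β = 186.1418°
tangent length = C·cosβ = 55.9196
L = r1·wrap1 + r2·wrap2 + 2·C·cosβ = 6·3.0344 + 9·3.2488 + 2·55.9196 = 159.2846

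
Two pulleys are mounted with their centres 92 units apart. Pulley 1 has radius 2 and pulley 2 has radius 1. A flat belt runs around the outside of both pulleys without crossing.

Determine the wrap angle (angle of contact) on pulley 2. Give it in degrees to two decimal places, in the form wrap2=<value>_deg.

wrap2=178.75_deg

open belt: β = asin((r2−r1)/C) = asin(-1/92) = -0.6228°
wrap1 = π − 2β = 181.2456°
wrap2 = π + 2β = 178.7544°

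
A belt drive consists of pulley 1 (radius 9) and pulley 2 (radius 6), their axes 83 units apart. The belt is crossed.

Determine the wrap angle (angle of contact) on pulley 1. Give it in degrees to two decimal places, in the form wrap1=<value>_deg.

wrap1=200.82_deg

crossed belt: β = asin((r1+r2)/C) = asin(15/83) = 10.4119°
wrap1 = wrap2 = π + 2β = 200.8237°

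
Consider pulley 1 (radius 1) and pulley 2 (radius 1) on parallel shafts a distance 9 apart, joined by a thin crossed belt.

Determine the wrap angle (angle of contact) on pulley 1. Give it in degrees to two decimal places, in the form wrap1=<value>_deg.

wrap1=205.68_deg

crossed belt: β = asin((r1+r2)/C) = asin(2/9) = 12.8396°
wrap1 = wrap2 = π + 2β = 205.6792°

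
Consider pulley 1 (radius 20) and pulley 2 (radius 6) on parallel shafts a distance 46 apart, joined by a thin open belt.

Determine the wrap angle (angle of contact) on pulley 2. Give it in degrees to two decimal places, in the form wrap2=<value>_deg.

open belt: β = asin((r2−r1)/C) = asin(-14/46) = -17.7189°
wrap1 = π − 2β = 215.4379°
wrap2 = π + 2β = 144.5621°

wrap2=144.56_deg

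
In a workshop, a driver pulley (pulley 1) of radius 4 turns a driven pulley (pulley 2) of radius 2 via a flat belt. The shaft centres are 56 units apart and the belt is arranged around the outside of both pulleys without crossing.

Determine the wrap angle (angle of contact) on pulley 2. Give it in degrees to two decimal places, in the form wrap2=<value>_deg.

open belt: β = asin((r2−r1)/C) = asin(-2/56) = -2.0467°
wrap1 = π − 2β = 184.0934°
wrap2 = π + 2β = 175.9066°

wrap2=175.91_deg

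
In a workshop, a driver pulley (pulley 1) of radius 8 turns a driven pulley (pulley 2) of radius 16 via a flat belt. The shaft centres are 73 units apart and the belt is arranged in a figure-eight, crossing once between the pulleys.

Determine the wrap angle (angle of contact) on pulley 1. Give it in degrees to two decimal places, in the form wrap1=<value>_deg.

wrap1=218.39_deg

crossed belt: β = asin((r1+r2)/C) = asin(24/73) = 19.1940°
wrap1 = wrap2 = π + 2β = 218.3879°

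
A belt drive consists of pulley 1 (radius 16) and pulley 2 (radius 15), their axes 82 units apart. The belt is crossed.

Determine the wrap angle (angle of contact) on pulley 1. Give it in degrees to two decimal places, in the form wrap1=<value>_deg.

wrap1=224.43_deg

crossed belt: β = asin((r1+r2)/C) = asin(31/82) = 22.2129°
wrap1 = wrap2 = π + 2β = 224.4257°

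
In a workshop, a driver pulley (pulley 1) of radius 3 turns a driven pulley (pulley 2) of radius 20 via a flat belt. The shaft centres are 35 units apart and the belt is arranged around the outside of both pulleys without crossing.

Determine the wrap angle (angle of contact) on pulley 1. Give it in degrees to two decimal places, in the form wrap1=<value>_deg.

wrap1=121.88_deg

open belt: β = asin((r2−r1)/C) = asin(17/35) = 29.0593°
wrap1 = π − 2β = 121.8814°
wrap2 = π + 2β = 238.1186°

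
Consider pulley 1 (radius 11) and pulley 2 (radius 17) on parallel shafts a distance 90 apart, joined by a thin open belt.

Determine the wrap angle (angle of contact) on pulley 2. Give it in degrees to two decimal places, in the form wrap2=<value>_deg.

open belt: β = asin((r2−r1)/C) = asin(6/90) = 3.8226°
wrap1 = π − 2β = 172.3549°
wrap2 = π + 2β = 187.6451°

wrap2=187.65_deg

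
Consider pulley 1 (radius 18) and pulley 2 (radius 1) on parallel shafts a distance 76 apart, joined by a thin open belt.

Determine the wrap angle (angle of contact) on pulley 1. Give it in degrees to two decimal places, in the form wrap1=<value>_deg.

wrap1=205.85_deg

open belt: β = asin((r2−r1)/C) = asin(-17/76) = -12.9255°
wrap1 = π − 2β = 205.8510°
wrap2 = π + 2β = 154.1490°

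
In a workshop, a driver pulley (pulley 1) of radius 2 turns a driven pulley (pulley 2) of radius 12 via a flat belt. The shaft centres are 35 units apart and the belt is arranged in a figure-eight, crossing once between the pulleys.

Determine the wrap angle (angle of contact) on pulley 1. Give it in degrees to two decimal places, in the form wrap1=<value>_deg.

crossed belt: β = asin((r1+r2)/C) = asin(14/35) = 23.5782°
wrap1 = wrap2 = π + 2β = 227.1564°

wrap1=227.16_deg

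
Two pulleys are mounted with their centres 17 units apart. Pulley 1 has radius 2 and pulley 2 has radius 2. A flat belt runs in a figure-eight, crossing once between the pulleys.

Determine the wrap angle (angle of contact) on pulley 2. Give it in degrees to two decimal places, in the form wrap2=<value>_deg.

wrap2=207.22_deg

crossed belt: β = asin((r1+r2)/C) = asin(4/17) = 13.6090°
wrap1 = wrap2 = π + 2β = 207.2179°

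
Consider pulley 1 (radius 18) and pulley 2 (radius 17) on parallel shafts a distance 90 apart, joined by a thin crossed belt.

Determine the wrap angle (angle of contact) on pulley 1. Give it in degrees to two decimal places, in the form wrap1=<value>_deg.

wrap1=225.77_deg

crossed belt: β = asin((r1+r2)/C) = asin(35/90) = 22.8854°
wrap1 = wrap2 = π + 2β = 225.7708°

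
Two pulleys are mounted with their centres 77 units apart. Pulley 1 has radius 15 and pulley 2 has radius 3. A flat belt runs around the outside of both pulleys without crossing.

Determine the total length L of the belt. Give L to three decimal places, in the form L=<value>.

open belt: β = asin((r2−r1)/C) = asin(-12/77) = -8.9658°
wrap1 = π − 2β = 197.9315°
wrap2 = π + 2β = 162.0685°
tangent length = C·cosβ = 76.0592
L = r1·wrap1 + r2·wrap2 + 2·C·cosβ = 15·3.4546 + 3·2.8286 + 2·76.0592 = 212.4226

L=212.423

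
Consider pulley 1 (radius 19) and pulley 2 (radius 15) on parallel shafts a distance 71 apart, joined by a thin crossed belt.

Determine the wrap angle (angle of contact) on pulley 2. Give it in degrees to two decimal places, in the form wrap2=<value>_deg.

wrap2=237.22_deg

crossed belt: β = asin((r1+r2)/C) = asin(34/71) = 28.6118°
wrap1 = wrap2 = π + 2β = 237.2237°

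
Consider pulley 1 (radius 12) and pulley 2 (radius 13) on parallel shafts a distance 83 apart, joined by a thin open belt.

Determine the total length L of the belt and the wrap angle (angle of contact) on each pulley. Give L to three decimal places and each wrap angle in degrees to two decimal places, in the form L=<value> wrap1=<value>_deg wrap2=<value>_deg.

L=244.552 wrap1=178.62_deg wrap2=181.38_deg

open belt: β = asin((r2−r1)/C) = asin(1/83) = 0.6903°
wrap1 = π − 2β = 178.6193°
wrap2 = π + 2β = 181.3807°
tangent length = C·cosβ = 82.9940
L = r1·wrap1 + r2·wrap2 + 2·C·cosβ = 12·3.1175 + 13·3.1657 + 2·82.9940 = 244.5519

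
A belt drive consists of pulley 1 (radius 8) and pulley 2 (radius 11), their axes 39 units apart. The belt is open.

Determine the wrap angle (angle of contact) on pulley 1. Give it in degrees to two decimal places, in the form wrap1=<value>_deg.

open belt: β = asin((r2−r1)/C) = asin(3/39) = 4.4117°
wrap1 = π − 2β = 171.1765°
wrap2 = π + 2β = 188.8235°

wrap1=171.18_deg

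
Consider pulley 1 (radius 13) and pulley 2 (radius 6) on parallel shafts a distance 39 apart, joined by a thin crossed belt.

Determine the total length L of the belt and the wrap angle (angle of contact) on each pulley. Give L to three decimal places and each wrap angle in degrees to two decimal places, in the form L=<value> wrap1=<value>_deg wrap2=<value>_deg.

L=147.144 wrap1=238.31_deg wrap2=238.31_deg

crossed belt: β = asin((r1+r2)/C) = asin(19/39) = 29.1554°
wrap1 = wrap2 = π + 2β = 238.3107°
tangent length = C·cosβ = 34.0588
L = (r1+r2)·wrap + 2·C·cosβ = 19·4.1593 + 2·34.0588 = 147.1444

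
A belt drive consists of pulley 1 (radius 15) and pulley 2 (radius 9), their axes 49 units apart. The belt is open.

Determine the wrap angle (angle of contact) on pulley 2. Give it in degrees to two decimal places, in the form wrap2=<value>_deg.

wrap2=165.93_deg

open belt: β = asin((r2−r1)/C) = asin(-6/49) = -7.0335°
wrap1 = π − 2β = 194.0669°
wrap2 = π + 2β = 165.9331°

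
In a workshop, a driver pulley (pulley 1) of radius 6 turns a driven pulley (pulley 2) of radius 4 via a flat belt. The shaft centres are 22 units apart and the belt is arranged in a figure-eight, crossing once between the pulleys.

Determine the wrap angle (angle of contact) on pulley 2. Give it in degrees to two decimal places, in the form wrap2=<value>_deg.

wrap2=234.07_deg

crossed belt: β = asin((r1+r2)/C) = asin(10/22) = 27.0357°
wrap1 = wrap2 = π + 2β = 234.0714°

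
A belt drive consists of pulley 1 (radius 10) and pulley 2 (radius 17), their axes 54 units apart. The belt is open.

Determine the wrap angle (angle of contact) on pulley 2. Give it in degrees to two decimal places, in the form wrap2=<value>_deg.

wrap2=194.90_deg

open belt: β = asin((r2−r1)/C) = asin(7/54) = 7.4482°
wrap1 = π − 2β = 165.1036°
wrap2 = π + 2β = 194.8964°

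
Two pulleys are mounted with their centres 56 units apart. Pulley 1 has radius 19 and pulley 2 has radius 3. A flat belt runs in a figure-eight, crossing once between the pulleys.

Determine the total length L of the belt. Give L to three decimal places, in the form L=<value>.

L=189.875

crossed belt: β = asin((r1+r2)/C) = asin(22/56) = 23.1324°
wrap1 = wrap2 = π + 2β = 226.2648°
tangent length = C·cosβ = 51.4976
L = (r1+r2)·wrap + 2·C·cosβ = 22·3.9491 + 2·51.4976 = 189.8746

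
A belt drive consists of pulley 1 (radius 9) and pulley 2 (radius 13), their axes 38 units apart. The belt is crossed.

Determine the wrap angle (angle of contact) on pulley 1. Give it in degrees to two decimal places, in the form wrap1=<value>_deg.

crossed belt: β = asin((r1+r2)/C) = asin(22/38) = 35.3765°
wrap1 = wrap2 = π + 2β = 250.7531°

wrap1=250.75_deg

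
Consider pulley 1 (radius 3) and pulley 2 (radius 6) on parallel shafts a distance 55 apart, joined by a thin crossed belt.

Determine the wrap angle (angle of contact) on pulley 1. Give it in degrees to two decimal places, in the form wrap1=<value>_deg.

wrap1=198.84_deg

crossed belt: β = asin((r1+r2)/C) = asin(9/55) = 9.4180°
wrap1 = wrap2 = π + 2β = 198.8361°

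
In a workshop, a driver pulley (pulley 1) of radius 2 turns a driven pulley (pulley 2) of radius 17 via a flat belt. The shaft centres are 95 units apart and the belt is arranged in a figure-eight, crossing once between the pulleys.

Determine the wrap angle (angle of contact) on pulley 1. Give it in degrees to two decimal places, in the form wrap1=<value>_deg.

wrap1=203.07_deg

crossed belt: β = asin((r1+r2)/C) = asin(19/95) = 11.5370°
wrap1 = wrap2 = π + 2β = 203.0739°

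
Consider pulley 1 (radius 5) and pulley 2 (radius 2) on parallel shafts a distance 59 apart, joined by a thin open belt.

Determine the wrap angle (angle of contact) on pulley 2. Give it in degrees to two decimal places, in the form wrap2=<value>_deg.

wrap2=174.17_deg

open belt: β = asin((r2−r1)/C) = asin(-3/59) = -2.9146°
wrap1 = π − 2β = 185.8292°
wrap2 = π + 2β = 174.1708°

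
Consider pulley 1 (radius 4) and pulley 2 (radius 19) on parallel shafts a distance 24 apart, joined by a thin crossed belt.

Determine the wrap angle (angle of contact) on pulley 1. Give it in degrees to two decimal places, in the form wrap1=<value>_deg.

wrap1=326.80_deg

crossed belt: β = asin((r1+r2)/C) = asin(23/24) = 73.4022°
wrap1 = wrap2 = π + 2β = 326.8043°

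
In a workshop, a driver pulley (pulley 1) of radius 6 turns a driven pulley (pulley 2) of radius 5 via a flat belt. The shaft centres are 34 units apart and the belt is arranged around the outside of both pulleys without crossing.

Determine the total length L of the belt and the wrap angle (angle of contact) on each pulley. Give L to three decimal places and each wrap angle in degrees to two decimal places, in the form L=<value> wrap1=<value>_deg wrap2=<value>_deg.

L=102.587 wrap1=183.37_deg wrap2=176.63_deg

open belt: β = asin((r2−r1)/C) = asin(-1/34) = -1.6854°
wrap1 = π − 2β = 183.3708°
wrap2 = π + 2β = 176.6292°
tangent length = C·cosβ = 33.9853
L = r1·wrap1 + r2·wrap2 + 2·C·cosβ = 6·3.2004 + 5·3.0828 + 2·33.9853 = 102.5869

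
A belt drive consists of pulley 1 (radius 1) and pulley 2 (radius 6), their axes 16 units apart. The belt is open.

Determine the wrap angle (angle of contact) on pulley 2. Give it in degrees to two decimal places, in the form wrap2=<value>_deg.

open belt: β = asin((r2−r1)/C) = asin(5/16) = 18.2100°
wrap1 = π − 2β = 143.5801°
wrap2 = π + 2β = 216.4199°

wrap2=216.42_deg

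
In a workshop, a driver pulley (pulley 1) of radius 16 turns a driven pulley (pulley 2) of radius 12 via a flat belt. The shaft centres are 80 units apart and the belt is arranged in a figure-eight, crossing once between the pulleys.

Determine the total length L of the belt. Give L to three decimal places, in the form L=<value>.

crossed belt: β = asin((r1+r2)/C) = asin(28/80) = 20.4873°
wrap1 = wrap2 = π + 2β = 220.9746°
tangent length = C·cosβ = 74.9400
L = (r1+r2)·wrap + 2·C·cosβ = 28·3.8567 + 2·74.9400 = 257.8685

L=257.869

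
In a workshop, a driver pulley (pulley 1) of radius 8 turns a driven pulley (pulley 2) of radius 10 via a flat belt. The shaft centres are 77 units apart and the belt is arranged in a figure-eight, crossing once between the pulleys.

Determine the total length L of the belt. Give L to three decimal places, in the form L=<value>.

crossed belt: β = asin((r1+r2)/C) = asin(18/77) = 13.5189°
wrap1 = wrap2 = π + 2β = 207.0378°
tangent length = C·cosβ = 74.8665
L = (r1+r2)·wrap + 2·C·cosβ = 18·3.6135 + 2·74.8665 = 214.7759

L=214.776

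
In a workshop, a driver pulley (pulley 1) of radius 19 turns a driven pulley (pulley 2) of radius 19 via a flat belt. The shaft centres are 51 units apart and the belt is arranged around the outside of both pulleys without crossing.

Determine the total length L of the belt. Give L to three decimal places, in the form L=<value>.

L=221.381

open belt: β = asin((r2−r1)/C) = asin(0/51) = 0.0000°
wrap1 = π − 2β = 180.0000°
wrap2 = π + 2β = 180.0000°
tangent length = C·cosβ = 51.0000
L = r1·wrap1 + r2·wrap2 + 2·C·cosβ = 19·3.1416 + 19·3.1416 + 2·51.0000 = 221.3805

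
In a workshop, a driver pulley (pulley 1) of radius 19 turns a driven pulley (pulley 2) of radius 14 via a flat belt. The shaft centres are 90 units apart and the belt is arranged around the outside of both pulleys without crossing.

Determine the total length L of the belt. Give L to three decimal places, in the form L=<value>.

open belt: β = asin((r2−r1)/C) = asin(-5/90) = -3.1847°
wrap1 = π − 2β = 186.3695°
wrap2 = π + 2β = 173.6305°
tangent length = C·cosβ = 89.8610
L = r1·wrap1 + r2·wrap2 + 2·C·cosβ = 19·3.2528 + 14·3.0304 + 2·89.8610 = 283.9504

L=283.950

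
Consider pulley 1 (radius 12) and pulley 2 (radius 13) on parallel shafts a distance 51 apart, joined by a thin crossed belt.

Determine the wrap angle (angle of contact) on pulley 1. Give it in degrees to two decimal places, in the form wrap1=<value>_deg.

wrap1=238.71_deg

crossed belt: β = asin((r1+r2)/C) = asin(25/51) = 29.3535°
wrap1 = wrap2 = π + 2β = 238.7069°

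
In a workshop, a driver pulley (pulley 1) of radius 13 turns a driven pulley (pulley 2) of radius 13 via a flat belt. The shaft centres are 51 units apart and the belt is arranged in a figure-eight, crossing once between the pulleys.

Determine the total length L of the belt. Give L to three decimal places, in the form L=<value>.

crossed belt: β = asin((r1+r2)/C) = asin(26/51) = 30.6508°
wrap1 = wrap2 = π + 2β = 241.3015°
tangent length = C·cosβ = 43.8748
L = (r1+r2)·wrap + 2·C·cosβ = 26·4.2115 + 2·43.8748 = 197.2488

L=197.249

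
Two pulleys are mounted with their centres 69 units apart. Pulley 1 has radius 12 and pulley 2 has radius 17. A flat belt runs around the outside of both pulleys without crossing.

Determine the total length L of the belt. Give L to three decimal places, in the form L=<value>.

open belt: β = asin((r2−r1)/C) = asin(5/69) = 4.1555°
wrap1 = π − 2β = 171.6890°
wrap2 = π + 2β = 188.3110°
tangent length = C·cosβ = 68.8186
L = r1·wrap1 + r2·wrap2 + 2·C·cosβ = 12·2.9965 + 17·3.2866 + 2·68.8186 = 229.4687

L=229.469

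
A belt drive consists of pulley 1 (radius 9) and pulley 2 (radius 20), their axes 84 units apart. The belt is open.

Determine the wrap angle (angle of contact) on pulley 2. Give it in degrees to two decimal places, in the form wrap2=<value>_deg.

open belt: β = asin((r2−r1)/C) = asin(11/84) = 7.5246°
wrap1 = π − 2β = 164.9507°
wrap2 = π + 2β = 195.0493°

wrap2=195.05_deg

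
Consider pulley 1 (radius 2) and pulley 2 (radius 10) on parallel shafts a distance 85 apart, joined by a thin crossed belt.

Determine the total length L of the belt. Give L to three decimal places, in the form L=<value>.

L=209.396

crossed belt: β = asin((r1+r2)/C) = asin(12/85) = 8.1159°
wrap1 = wrap2 = π + 2β = 196.2319°
tangent length = C·cosβ = 84.1487
L = (r1+r2)·wrap + 2·C·cosβ = 12·3.4249 + 2·84.1487 = 209.3961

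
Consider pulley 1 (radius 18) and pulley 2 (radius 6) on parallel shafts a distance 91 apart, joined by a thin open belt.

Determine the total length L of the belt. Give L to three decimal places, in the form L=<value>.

L=258.983

open belt: β = asin((r2−r1)/C) = asin(-12/91) = -7.5776°
wrap1 = π − 2β = 195.1551°
wrap2 = π + 2β = 164.8449°
tangent length = C·cosβ = 90.2053
L = r1·wrap1 + r2·wrap2 + 2·C·cosβ = 18·3.4061 + 6·2.8771 + 2·90.2053 = 258.9829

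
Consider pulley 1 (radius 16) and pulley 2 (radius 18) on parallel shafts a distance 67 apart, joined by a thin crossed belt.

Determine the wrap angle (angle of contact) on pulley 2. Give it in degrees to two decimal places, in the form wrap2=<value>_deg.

crossed belt: β = asin((r1+r2)/C) = asin(34/67) = 30.4950°
wrap1 = wrap2 = π + 2β = 240.9899°

wrap2=240.99_deg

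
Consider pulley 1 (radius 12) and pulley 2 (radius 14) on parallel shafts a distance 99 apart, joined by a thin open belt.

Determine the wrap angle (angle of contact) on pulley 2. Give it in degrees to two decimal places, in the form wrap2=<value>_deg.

wrap2=182.32_deg

open belt: β = asin((r2−r1)/C) = asin(2/99) = 1.1576°
wrap1 = π − 2β = 177.6849°
wrap2 = π + 2β = 182.3151°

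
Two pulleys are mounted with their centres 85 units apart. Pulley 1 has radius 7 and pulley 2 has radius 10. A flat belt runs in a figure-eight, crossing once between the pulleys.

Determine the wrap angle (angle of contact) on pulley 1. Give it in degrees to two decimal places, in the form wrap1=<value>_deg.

crossed belt: β = asin((r1+r2)/C) = asin(17/85) = 11.5370°
wrap1 = wrap2 = π + 2β = 203.0739°

wrap1=203.07_deg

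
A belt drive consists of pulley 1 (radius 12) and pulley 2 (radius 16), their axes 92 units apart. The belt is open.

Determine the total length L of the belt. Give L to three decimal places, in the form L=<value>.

open belt: β = asin((r2−r1)/C) = asin(4/92) = 2.4919°
wrap1 = π − 2β = 175.0162°
wrap2 = π + 2β = 184.9838°
tangent length = C·cosβ = 91.9130
L = r1·wrap1 + r2·wrap2 + 2·C·cosβ = 12·3.0546 + 16·3.2286 + 2·91.9130 = 272.1385

L=272.139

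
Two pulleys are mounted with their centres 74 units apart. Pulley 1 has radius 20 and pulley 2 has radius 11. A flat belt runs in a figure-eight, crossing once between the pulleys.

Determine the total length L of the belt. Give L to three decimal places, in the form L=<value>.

crossed belt: β = asin((r1+r2)/C) = asin(31/74) = 24.7664°
wrap1 = wrap2 = π + 2β = 229.5327°
tangent length = C·cosβ = 67.1937
L = (r1+r2)·wrap + 2·C·cosβ = 31·4.0061 + 2·67.1937 = 258.5766

L=258.577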